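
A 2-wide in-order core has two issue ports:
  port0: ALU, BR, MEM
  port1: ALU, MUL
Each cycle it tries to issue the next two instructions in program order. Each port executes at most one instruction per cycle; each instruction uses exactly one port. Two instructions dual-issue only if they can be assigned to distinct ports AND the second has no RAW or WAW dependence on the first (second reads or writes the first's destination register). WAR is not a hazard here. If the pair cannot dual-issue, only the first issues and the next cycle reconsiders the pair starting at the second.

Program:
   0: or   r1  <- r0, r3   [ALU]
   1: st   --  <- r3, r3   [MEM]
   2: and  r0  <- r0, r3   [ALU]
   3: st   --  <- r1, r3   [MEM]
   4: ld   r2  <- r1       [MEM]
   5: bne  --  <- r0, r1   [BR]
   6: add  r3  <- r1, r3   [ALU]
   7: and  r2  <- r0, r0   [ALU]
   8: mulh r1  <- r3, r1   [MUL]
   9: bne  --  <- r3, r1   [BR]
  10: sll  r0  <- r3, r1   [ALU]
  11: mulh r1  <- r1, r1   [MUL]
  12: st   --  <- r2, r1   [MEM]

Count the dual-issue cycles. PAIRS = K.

0. or+st @i0,i1  | 2-wide
1. and+st @i2,i3  | 2-wide
2. ld @i4  | no-port MEM/BR
3. bne+add @i5,i6  | 2-wide
4. and+mulh @i7,i8  | 2-wide
5. bne+sll @i9,i10  | 2-wide
6. mulh @i11  | RAW r1
7. st @i12  | tail

PAIRS = 5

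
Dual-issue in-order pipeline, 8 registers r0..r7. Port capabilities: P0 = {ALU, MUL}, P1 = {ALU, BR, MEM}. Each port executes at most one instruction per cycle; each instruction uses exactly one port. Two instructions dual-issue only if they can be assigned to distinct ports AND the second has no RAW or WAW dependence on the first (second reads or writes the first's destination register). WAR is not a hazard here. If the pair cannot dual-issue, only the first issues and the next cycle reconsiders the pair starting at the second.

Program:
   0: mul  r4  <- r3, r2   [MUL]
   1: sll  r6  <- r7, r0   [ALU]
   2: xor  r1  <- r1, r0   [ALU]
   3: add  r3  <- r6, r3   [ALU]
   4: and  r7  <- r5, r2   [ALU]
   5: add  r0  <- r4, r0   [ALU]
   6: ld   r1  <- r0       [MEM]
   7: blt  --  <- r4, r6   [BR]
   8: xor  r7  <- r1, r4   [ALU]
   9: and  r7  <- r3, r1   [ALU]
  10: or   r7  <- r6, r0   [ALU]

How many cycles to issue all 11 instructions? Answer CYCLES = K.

[0] i0&i1  mul.MUL/sll.ALU  -- pair
[1] i2&i3  xor.ALU/add.ALU  -- pair
[2] i4&i5  and.ALU/add.ALU  -- pair
[3] i6  ld.MEM  -- no-port MEM/BR
[4] i7&i8  blt.BR/xor.ALU  -- pair
[5] i9  and.ALU  -- WAW r7
[6] i10  or.ALU  -- tail

CYCLES = 7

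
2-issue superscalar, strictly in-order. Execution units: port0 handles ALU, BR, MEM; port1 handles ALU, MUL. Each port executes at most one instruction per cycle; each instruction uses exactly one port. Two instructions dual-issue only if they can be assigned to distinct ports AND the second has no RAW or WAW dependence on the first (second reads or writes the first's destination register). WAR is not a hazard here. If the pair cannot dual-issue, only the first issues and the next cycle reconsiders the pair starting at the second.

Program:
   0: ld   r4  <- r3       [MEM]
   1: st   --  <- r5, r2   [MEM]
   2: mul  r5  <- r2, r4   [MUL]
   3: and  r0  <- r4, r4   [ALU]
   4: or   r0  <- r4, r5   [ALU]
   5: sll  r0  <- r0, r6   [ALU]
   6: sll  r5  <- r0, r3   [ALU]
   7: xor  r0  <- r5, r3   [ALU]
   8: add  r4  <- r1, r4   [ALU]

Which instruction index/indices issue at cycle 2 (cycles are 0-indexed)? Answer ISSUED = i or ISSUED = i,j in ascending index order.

ISSUED = 3

c0: i0 ld  no-port MEM/MEM
c1: i1,i2 st/mul  2-wide
c2: i3 and  WAW r0
c3: i4 or  RAW+WAW r0
c4: i5 sll  RAW r0
c5: i6 sll  RAW r5
c6: i7,i8 xor/add  2-wide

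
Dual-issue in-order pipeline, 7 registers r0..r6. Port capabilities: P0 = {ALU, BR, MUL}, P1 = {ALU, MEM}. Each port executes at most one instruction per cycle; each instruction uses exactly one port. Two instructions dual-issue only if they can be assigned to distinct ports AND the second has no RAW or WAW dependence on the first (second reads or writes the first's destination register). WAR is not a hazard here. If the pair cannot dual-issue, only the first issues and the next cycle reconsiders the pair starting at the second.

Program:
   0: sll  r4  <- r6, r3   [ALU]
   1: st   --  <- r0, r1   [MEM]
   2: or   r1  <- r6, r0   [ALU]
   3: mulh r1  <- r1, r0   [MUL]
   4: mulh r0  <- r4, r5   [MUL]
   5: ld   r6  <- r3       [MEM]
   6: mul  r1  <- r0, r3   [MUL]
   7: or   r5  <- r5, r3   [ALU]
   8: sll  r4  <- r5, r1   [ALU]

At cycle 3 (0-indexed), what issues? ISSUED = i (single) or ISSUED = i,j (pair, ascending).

c0: i0&i1 sll st  pair
c1: i2 or  RAW+WAW r1
c2: i3 mulh  no-port MUL/MUL
c3: i4&i5 mulh ld  pair
c4: i6&i7 mul or  pair
c5: i8 sll  tail

ISSUED = 4,5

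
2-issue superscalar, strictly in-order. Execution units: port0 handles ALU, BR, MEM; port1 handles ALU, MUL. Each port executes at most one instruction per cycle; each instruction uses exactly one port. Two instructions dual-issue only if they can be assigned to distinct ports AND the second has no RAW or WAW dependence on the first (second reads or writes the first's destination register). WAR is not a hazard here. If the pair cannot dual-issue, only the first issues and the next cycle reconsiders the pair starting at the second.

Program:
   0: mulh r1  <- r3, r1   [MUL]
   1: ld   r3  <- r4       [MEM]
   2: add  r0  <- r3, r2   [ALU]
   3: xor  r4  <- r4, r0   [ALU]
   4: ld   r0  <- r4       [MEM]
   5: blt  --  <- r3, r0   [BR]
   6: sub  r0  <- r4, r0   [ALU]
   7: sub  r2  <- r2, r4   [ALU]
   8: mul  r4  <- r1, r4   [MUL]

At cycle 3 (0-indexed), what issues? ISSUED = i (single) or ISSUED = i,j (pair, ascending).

ISSUED = 4

  cy0 -> i0&i1 (mulh ld) dual
  cy1 -> i2 (add) RAW r0
  cy2 -> i3 (xor) RAW r4
  cy3 -> i4 (ld) no-port MEM/BR
  cy4 -> i5&i6 (blt sub) dual
  cy5 -> i7&i8 (sub mul) dual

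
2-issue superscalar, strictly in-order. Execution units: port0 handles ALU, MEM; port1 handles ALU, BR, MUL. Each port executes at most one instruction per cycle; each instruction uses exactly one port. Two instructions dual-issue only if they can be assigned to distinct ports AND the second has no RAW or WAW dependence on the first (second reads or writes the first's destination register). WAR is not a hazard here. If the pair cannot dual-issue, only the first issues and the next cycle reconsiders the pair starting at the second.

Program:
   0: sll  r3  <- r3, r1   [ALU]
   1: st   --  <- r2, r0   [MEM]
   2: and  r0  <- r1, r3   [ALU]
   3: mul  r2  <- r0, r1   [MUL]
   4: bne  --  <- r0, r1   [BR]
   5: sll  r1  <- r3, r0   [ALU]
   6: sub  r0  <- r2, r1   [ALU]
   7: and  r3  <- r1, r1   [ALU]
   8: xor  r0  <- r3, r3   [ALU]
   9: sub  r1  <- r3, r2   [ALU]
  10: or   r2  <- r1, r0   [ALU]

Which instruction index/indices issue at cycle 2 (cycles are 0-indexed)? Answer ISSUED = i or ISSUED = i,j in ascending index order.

c0: i0&i1 sll.ALU;st.MEM  dual
c1: i2 and.ALU  RAW r0
c2: i3 mul.MUL  no-port MUL/BR
c3: i4&i5 bne.BR;sll.ALU  dual
c4: i6&i7 sub.ALU;and.ALU  dual
c5: i8&i9 xor.ALU;sub.ALU  dual
c6: i10 or.ALU  tail

ISSUED = 3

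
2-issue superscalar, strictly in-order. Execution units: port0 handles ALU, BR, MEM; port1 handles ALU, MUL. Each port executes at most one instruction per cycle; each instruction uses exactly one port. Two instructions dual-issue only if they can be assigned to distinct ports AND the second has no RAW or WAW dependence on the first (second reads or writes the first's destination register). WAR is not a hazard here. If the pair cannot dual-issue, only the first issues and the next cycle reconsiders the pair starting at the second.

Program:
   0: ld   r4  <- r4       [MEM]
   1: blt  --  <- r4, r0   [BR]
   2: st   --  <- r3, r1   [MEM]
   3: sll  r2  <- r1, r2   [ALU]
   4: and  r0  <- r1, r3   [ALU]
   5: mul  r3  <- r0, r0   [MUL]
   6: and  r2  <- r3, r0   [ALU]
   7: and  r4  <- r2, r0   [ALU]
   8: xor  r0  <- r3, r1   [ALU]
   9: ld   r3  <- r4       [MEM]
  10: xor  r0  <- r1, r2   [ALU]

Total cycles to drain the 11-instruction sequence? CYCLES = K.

  cy0 -> i0 (ld) no-port MEM/BR
  cy1 -> i1 (blt) no-port BR/MEM
  cy2 -> i2&i3 (st/sll) dual
  cy3 -> i4 (and) RAW r0
  cy4 -> i5 (mul) RAW r3
  cy5 -> i6 (and) RAW r2
  cy6 -> i7&i8 (and/xor) dual
  cy7 -> i9&i10 (ld/xor) dual

CYCLES = 8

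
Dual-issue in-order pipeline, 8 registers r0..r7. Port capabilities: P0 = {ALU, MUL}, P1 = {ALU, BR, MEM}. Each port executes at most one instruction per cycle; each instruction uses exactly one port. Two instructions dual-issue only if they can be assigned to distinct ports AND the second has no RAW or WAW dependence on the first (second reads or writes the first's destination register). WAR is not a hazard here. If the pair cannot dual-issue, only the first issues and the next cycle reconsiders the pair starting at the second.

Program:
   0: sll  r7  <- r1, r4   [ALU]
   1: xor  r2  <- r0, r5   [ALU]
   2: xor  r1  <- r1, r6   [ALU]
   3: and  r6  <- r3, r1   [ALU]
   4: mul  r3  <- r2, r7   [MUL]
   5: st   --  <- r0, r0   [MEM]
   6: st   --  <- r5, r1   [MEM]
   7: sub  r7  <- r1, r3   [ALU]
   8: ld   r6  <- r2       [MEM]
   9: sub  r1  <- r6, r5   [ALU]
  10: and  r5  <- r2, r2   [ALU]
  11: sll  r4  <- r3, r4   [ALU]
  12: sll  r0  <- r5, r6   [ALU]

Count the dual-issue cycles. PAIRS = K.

  cy0 -> i0&i1 (sll.ALU xor.ALU) dual
  cy1 -> i2 (xor.ALU) RAW r1
  cy2 -> i3&i4 (and.ALU mul.MUL) dual
  cy3 -> i5 (st.MEM) no-port MEM/MEM
  cy4 -> i6&i7 (st.MEM sub.ALU) dual
  cy5 -> i8 (ld.MEM) RAW r6
  cy6 -> i9&i10 (sub.ALU and.ALU) dual
  cy7 -> i11&i12 (sll.ALU sll.ALU) dual

PAIRS = 5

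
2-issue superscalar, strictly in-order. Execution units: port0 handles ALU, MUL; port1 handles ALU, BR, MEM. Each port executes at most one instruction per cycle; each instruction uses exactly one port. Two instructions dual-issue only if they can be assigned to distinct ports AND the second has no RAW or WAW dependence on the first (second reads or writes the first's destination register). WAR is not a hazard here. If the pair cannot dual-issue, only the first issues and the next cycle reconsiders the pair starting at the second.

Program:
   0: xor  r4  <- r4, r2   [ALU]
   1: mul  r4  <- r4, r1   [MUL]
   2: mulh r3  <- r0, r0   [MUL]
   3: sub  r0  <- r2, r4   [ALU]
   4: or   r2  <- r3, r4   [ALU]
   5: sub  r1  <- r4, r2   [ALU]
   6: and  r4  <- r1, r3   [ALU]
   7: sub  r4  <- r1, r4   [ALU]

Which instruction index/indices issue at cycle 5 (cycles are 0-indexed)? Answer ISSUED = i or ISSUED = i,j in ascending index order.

[0] i0  xor  -- RAW+WAW r4
[1] i1  mul  -- no-port MUL/MUL
[2] i2/i3  mulh;sub  -- pair
[3] i4  or  -- RAW r2
[4] i5  sub  -- RAW r1
[5] i6  and  -- RAW+WAW r4
[6] i7  sub  -- tail

ISSUED = 6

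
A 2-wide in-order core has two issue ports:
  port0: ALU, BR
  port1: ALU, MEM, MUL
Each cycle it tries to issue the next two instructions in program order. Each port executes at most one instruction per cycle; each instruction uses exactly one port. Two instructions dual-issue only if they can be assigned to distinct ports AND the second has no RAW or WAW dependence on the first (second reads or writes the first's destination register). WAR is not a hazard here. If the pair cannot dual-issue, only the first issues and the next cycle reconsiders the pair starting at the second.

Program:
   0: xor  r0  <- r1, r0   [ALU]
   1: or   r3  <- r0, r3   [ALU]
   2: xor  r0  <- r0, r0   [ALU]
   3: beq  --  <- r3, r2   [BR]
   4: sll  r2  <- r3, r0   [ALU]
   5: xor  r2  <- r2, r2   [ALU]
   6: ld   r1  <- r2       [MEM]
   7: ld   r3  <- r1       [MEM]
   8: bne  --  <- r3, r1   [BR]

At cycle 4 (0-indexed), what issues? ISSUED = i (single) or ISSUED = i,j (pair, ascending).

ISSUED = 6

t=0 i0:xor ; RAW r0
t=1 i1+i2:or/xor ; dual
t=2 i3+i4:beq/sll ; dual
t=3 i5:xor ; RAW r2
t=4 i6:ld ; no-port MEM/MEM
t=5 i7:ld ; RAW r3
t=6 i8:bne ; tail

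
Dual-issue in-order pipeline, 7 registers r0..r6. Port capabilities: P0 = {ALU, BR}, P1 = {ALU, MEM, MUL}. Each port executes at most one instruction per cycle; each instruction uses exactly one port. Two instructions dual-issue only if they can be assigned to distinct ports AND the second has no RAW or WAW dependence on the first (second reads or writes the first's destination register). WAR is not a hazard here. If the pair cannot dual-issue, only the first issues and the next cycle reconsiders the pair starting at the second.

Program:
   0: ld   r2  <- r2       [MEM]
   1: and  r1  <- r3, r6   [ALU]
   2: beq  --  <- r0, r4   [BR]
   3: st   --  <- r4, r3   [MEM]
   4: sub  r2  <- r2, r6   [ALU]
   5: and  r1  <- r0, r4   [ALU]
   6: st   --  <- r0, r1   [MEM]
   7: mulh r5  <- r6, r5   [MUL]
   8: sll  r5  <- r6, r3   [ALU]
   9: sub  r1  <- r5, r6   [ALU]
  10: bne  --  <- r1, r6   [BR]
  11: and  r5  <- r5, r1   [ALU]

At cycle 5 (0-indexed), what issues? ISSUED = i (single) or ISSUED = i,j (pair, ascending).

ISSUED = 8

  cy0 -> i0/i1 (ld and) dual
  cy1 -> i2/i3 (beq st) dual
  cy2 -> i4/i5 (sub and) dual
  cy3 -> i6 (st) no-port MEM/MUL
  cy4 -> i7 (mulh) WAW r5
  cy5 -> i8 (sll) RAW r5
  cy6 -> i9 (sub) RAW r1
  cy7 -> i10/i11 (bne and) dual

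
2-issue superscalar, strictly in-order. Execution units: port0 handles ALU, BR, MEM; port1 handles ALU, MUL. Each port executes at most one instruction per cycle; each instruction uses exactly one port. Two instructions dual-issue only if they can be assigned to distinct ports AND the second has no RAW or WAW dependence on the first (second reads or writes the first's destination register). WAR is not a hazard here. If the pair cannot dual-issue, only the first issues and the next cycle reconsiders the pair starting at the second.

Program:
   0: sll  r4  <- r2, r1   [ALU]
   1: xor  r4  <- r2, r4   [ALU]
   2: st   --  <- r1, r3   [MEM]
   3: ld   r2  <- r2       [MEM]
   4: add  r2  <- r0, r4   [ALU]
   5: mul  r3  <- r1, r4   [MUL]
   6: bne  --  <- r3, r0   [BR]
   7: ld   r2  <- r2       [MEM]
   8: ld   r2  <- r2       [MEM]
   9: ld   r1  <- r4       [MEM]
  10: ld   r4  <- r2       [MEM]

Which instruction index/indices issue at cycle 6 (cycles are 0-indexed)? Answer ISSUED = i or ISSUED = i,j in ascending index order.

ISSUED = 8

#0 head=0: sll.ALU i0 RAW+WAW r4
#1 head=1: xor.ALU;st.MEM i1&i2 2-wide
#2 head=3: ld.MEM i3 WAW r2
#3 head=4: add.ALU;mul.MUL i4&i5 2-wide
#4 head=6: bne.BR i6 no-port BR/MEM
#5 head=7: ld.MEM i7 no-port MEM/MEM
#6 head=8: ld.MEM i8 no-port MEM/MEM
#7 head=9: ld.MEM i9 no-port MEM/MEM
#8 head=10: ld.MEM i10 tail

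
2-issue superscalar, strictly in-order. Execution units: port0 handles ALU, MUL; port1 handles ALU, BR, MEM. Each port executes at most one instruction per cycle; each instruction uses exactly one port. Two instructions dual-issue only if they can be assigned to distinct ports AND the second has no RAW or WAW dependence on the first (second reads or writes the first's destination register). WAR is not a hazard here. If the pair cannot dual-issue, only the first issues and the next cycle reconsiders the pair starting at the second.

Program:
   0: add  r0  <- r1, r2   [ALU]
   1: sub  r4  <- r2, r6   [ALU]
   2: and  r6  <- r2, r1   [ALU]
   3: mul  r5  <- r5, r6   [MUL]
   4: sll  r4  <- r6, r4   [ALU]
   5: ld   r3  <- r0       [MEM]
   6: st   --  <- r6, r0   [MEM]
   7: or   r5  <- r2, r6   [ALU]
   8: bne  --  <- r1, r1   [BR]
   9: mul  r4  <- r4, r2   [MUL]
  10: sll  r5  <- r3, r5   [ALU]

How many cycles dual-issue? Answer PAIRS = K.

#0 head=0: add+sub i0/i1 pair
#1 head=2: and i2 RAW r6
#2 head=3: mul+sll i3/i4 pair
#3 head=5: ld i5 no-port MEM/MEM
#4 head=6: st+or i6/i7 pair
#5 head=8: bne+mul i8/i9 pair
#6 head=10: sll i10 tail

PAIRS = 4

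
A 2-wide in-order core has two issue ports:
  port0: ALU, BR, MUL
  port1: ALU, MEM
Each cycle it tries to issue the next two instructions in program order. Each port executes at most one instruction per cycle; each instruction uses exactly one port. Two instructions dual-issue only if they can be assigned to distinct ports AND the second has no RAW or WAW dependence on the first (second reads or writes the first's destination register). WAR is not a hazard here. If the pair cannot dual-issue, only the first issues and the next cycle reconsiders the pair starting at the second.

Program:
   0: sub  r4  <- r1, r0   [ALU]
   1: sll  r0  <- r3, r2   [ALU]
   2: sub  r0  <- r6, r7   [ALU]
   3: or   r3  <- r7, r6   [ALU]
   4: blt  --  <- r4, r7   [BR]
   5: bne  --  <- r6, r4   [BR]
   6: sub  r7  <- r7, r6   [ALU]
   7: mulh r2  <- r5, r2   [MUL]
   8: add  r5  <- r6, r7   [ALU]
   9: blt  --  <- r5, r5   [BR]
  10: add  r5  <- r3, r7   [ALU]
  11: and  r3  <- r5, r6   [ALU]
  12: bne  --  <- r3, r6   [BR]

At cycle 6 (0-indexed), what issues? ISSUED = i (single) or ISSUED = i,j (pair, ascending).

ISSUED = 11

[0] i0/i1  sub.ALU;sll.ALU  -- 2-wide
[1] i2/i3  sub.ALU;or.ALU  -- 2-wide
[2] i4  blt.BR  -- no-port BR/BR
[3] i5/i6  bne.BR;sub.ALU  -- 2-wide
[4] i7/i8  mulh.MUL;add.ALU  -- 2-wide
[5] i9/i10  blt.BR;add.ALU  -- 2-wide
[6] i11  and.ALU  -- RAW r3
[7] i12  bne.BR  -- tail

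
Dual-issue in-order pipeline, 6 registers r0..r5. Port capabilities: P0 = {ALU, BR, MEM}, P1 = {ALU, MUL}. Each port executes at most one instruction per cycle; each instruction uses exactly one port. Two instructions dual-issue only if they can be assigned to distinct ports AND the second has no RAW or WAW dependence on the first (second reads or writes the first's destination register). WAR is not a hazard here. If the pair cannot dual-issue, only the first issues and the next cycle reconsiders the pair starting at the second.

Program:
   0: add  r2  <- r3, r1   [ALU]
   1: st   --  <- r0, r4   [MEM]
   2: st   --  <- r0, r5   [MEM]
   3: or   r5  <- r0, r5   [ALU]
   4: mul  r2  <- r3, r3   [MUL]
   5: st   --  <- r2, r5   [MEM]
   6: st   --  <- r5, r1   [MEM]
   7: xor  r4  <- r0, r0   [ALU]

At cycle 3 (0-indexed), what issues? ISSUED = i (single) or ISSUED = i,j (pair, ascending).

#0 head=0: add st i0/i1 pair
#1 head=2: st or i2/i3 pair
#2 head=4: mul i4 RAW r2
#3 head=5: st i5 no-port MEM/MEM
#4 head=6: st xor i6/i7 pair

ISSUED = 5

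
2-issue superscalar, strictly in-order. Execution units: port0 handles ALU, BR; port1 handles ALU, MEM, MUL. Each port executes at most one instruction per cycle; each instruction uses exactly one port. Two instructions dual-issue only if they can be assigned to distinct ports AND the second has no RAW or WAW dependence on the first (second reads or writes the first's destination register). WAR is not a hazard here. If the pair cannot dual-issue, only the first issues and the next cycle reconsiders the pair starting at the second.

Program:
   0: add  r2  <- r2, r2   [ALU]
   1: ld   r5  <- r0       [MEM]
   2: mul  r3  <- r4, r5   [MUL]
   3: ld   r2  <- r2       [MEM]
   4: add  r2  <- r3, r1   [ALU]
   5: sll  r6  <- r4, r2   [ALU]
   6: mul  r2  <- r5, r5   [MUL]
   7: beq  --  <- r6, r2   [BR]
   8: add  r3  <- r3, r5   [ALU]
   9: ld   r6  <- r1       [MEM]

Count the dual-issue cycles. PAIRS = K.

#0 head=0: add.ALU+ld.MEM i0+i1 2-wide
#1 head=2: mul.MUL i2 no-port MUL/MEM
#2 head=3: ld.MEM i3 WAW r2
#3 head=4: add.ALU i4 RAW r2
#4 head=5: sll.ALU+mul.MUL i5+i6 2-wide
#5 head=7: beq.BR+add.ALU i7+i8 2-wide
#6 head=9: ld.MEM i9 tail

PAIRS = 3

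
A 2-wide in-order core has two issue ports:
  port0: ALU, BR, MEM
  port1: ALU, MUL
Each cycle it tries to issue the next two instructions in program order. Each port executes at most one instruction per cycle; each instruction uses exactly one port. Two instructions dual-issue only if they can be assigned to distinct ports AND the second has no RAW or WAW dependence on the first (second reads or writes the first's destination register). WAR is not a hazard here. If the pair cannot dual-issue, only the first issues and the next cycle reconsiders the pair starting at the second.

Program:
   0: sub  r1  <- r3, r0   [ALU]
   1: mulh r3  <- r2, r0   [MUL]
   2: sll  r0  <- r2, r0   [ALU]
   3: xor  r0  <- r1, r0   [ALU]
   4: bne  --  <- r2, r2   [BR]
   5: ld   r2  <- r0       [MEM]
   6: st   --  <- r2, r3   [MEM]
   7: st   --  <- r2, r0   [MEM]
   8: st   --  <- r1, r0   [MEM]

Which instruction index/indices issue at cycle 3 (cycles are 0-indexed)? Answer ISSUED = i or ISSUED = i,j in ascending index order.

c0: i0,i1 sub.ALU mulh.MUL  pair
c1: i2 sll.ALU  RAW+WAW r0
c2: i3,i4 xor.ALU bne.BR  pair
c3: i5 ld.MEM  no-port MEM/MEM
c4: i6 st.MEM  no-port MEM/MEM
c5: i7 st.MEM  no-port MEM/MEM
c6: i8 st.MEM  tail

ISSUED = 5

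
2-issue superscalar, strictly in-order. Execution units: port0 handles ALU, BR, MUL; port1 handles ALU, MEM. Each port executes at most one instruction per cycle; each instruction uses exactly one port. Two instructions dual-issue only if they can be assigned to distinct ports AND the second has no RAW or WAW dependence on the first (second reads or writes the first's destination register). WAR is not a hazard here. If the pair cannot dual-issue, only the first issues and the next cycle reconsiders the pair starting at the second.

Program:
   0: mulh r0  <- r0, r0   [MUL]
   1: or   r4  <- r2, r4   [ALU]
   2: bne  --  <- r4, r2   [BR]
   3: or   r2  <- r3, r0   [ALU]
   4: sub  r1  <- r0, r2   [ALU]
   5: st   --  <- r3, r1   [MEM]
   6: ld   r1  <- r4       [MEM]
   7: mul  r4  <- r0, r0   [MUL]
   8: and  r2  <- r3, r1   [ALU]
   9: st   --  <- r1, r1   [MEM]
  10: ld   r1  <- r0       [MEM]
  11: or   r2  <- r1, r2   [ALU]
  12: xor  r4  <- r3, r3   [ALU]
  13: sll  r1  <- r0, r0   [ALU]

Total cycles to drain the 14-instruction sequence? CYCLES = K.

[0] i0&i1  mulh.MUL/or.ALU  -- 2-wide
[1] i2&i3  bne.BR/or.ALU  -- 2-wide
[2] i4  sub.ALU  -- RAW r1
[3] i5  st.MEM  -- no-port MEM/MEM
[4] i6&i7  ld.MEM/mul.MUL  -- 2-wide
[5] i8&i9  and.ALU/st.MEM  -- 2-wide
[6] i10  ld.MEM  -- RAW r1
[7] i11&i12  or.ALU/xor.ALU  -- 2-wide
[8] i13  sll.ALU  -- tail

CYCLES = 9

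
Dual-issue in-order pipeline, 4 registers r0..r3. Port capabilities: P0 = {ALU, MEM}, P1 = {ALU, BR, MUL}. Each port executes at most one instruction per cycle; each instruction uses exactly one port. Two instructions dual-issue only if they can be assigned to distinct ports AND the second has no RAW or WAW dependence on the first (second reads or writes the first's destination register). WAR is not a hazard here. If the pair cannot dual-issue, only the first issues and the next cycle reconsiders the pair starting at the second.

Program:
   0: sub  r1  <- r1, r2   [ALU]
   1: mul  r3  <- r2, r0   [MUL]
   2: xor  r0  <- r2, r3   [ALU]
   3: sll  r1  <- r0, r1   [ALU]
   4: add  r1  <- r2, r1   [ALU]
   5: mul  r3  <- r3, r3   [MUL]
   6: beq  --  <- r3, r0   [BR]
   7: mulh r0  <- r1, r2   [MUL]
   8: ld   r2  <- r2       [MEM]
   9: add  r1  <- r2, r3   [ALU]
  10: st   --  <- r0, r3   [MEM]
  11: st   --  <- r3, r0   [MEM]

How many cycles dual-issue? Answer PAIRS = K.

PAIRS = 4

  cy0 -> i0&i1 (sub.ALU/mul.MUL) 2-wide
  cy1 -> i2 (xor.ALU) RAW r0
  cy2 -> i3 (sll.ALU) RAW+WAW r1
  cy3 -> i4&i5 (add.ALU/mul.MUL) 2-wide
  cy4 -> i6 (beq.BR) no-port BR/MUL
  cy5 -> i7&i8 (mulh.MUL/ld.MEM) 2-wide
  cy6 -> i9&i10 (add.ALU/st.MEM) 2-wide
  cy7 -> i11 (st.MEM) tail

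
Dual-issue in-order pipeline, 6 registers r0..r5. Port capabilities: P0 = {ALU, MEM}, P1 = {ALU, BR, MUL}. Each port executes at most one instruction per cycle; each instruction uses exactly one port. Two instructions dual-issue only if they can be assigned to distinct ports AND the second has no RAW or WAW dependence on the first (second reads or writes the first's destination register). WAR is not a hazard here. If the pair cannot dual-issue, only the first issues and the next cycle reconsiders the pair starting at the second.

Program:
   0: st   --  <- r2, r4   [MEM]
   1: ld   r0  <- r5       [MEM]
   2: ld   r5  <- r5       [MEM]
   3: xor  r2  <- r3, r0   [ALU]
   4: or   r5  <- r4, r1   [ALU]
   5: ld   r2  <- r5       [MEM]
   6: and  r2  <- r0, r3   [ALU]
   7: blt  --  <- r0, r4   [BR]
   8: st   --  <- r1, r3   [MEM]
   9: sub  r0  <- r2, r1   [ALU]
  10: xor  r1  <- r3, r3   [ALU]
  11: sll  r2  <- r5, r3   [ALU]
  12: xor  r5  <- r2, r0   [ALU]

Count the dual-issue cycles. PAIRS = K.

PAIRS = 4

c0: i0 st  no-port MEM/MEM
c1: i1 ld  no-port MEM/MEM
c2: i2+i3 ld xor  2-wide
c3: i4 or  RAW r5
c4: i5 ld  WAW r2
c5: i6+i7 and blt  2-wide
c6: i8+i9 st sub  2-wide
c7: i10+i11 xor sll  2-wide
c8: i12 xor  tail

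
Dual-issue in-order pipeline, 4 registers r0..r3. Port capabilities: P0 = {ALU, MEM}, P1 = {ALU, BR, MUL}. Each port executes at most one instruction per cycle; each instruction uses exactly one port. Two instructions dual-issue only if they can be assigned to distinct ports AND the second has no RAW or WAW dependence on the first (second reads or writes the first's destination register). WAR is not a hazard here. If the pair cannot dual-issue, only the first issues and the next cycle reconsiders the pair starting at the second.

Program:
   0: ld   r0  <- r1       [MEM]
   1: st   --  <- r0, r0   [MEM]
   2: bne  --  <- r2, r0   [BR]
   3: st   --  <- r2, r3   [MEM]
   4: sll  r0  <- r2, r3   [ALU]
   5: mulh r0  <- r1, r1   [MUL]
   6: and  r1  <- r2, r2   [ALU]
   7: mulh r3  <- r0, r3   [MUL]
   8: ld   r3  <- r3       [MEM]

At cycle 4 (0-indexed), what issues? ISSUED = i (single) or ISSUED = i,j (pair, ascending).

ISSUED = 7

0. ld @i0  | no-port MEM/MEM
1. st+bne @i1/i2  | 2-wide
2. st+sll @i3/i4  | 2-wide
3. mulh+and @i5/i6  | 2-wide
4. mulh @i7  | RAW+WAW r3
5. ld @i8  | tail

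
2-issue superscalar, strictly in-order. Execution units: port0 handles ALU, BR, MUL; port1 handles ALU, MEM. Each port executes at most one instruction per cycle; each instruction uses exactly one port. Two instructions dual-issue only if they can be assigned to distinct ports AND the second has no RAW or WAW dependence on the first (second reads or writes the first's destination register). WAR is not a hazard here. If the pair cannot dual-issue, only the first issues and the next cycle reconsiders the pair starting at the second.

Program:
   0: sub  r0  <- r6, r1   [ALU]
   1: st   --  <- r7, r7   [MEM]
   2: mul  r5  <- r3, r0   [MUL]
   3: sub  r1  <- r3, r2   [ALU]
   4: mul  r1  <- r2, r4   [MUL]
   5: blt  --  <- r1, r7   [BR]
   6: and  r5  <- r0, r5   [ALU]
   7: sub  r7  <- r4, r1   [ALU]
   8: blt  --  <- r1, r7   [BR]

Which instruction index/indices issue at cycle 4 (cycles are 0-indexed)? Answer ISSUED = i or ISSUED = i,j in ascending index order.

ISSUED = 7

  cy0 -> i0/i1 (sub st) 2-wide
  cy1 -> i2/i3 (mul sub) 2-wide
  cy2 -> i4 (mul) no-port MUL/BR
  cy3 -> i5/i6 (blt and) 2-wide
  cy4 -> i7 (sub) RAW r7
  cy5 -> i8 (blt) tail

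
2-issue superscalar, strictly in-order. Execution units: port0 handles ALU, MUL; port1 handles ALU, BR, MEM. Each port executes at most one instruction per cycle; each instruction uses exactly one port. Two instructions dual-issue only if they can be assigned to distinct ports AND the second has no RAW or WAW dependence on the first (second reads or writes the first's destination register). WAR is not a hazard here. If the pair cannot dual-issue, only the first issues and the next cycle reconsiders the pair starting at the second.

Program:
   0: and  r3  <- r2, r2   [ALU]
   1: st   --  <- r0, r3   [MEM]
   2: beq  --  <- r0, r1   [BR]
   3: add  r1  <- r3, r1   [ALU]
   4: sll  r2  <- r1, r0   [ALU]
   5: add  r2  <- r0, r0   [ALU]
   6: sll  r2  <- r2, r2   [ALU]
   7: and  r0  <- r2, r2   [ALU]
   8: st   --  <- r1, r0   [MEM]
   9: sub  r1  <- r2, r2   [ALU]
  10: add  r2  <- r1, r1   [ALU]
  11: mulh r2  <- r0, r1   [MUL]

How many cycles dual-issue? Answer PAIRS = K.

[0] i0  and.ALU  -- RAW r3
[1] i1  st.MEM  -- no-port MEM/BR
[2] i2/i3  beq.BR add.ALU  -- 2-wide
[3] i4  sll.ALU  -- WAW r2
[4] i5  add.ALU  -- RAW+WAW r2
[5] i6  sll.ALU  -- RAW r2
[6] i7  and.ALU  -- RAW r0
[7] i8/i9  st.MEM sub.ALU  -- 2-wide
[8] i10  add.ALU  -- WAW r2
[9] i11  mulh.MUL  -- tail

PAIRS = 2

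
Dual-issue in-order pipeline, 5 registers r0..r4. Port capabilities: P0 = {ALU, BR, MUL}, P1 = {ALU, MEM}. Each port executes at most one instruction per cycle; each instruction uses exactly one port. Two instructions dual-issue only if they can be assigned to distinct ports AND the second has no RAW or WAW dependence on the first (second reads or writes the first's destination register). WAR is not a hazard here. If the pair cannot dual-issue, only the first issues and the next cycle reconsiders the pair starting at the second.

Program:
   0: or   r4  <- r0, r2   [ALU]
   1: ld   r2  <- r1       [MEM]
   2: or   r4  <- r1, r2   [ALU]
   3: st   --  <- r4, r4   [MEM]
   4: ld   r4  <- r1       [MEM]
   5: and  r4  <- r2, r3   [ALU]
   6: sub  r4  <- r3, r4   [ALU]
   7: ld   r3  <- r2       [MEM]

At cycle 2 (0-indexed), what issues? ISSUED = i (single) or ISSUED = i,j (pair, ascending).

ISSUED = 3

t=0 i0,i1:or.ALU+ld.MEM ; 2-wide
t=1 i2:or.ALU ; RAW r4
t=2 i3:st.MEM ; no-port MEM/MEM
t=3 i4:ld.MEM ; WAW r4
t=4 i5:and.ALU ; RAW+WAW r4
t=5 i6,i7:sub.ALU+ld.MEM ; 2-wide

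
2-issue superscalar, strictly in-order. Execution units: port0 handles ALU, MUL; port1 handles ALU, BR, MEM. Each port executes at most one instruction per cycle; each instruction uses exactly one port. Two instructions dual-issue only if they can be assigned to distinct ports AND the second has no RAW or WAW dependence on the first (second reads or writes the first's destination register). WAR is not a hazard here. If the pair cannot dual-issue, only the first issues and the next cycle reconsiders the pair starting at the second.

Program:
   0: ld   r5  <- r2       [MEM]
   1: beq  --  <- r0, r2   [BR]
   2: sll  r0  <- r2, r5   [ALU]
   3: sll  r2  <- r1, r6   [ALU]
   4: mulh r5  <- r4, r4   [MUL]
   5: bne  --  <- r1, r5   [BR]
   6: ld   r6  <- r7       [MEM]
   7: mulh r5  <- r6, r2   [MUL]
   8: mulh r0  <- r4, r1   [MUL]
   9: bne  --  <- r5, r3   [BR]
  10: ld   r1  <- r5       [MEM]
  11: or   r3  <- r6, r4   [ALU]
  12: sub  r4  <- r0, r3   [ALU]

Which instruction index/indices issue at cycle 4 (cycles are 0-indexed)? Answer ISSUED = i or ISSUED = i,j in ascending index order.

ISSUED = 6

  cy0 -> i0 (ld) no-port MEM/BR
  cy1 -> i1,i2 (beq sll) 2-wide
  cy2 -> i3,i4 (sll mulh) 2-wide
  cy3 -> i5 (bne) no-port BR/MEM
  cy4 -> i6 (ld) RAW r6
  cy5 -> i7 (mulh) no-port MUL/MUL
  cy6 -> i8,i9 (mulh bne) 2-wide
  cy7 -> i10,i11 (ld or) 2-wide
  cy8 -> i12 (sub) tail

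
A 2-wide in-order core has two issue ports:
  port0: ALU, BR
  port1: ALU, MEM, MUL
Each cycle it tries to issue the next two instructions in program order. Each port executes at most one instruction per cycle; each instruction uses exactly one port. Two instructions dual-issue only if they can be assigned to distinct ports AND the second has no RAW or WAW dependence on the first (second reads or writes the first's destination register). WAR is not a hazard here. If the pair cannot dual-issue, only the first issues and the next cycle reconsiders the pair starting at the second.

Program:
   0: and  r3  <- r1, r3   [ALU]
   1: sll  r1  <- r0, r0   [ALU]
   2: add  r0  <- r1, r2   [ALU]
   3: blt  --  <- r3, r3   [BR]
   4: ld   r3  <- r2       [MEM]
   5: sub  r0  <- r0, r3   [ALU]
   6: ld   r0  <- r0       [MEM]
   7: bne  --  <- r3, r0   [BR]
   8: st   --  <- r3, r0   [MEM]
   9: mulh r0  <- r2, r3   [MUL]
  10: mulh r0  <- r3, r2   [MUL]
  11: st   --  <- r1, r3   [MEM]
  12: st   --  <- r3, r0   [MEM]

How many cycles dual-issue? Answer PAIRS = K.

PAIRS = 3

t=0 i0&i1:and.ALU sll.ALU ; pair
t=1 i2&i3:add.ALU blt.BR ; pair
t=2 i4:ld.MEM ; RAW r3
t=3 i5:sub.ALU ; RAW+WAW r0
t=4 i6:ld.MEM ; RAW r0
t=5 i7&i8:bne.BR st.MEM ; pair
t=6 i9:mulh.MUL ; no-port MUL/MUL
t=7 i10:mulh.MUL ; no-port MUL/MEM
t=8 i11:st.MEM ; no-port MEM/MEM
t=9 i12:st.MEM ; tail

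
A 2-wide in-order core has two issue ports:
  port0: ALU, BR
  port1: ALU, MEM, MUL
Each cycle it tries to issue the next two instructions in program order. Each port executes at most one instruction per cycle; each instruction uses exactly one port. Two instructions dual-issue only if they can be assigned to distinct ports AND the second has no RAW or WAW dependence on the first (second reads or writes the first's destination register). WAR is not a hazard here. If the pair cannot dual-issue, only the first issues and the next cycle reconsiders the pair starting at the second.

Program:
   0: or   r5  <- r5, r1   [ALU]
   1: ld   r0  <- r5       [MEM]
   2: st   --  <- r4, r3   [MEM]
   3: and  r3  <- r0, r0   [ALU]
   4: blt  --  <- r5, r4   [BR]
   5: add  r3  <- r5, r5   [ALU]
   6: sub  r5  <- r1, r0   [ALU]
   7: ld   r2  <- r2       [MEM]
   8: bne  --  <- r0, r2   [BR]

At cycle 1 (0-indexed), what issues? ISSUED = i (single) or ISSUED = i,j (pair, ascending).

c0: i0 or  RAW r5
c1: i1 ld  no-port MEM/MEM
c2: i2+i3 st+and  dual
c3: i4+i5 blt+add  dual
c4: i6+i7 sub+ld  dual
c5: i8 bne  tail

ISSUED = 1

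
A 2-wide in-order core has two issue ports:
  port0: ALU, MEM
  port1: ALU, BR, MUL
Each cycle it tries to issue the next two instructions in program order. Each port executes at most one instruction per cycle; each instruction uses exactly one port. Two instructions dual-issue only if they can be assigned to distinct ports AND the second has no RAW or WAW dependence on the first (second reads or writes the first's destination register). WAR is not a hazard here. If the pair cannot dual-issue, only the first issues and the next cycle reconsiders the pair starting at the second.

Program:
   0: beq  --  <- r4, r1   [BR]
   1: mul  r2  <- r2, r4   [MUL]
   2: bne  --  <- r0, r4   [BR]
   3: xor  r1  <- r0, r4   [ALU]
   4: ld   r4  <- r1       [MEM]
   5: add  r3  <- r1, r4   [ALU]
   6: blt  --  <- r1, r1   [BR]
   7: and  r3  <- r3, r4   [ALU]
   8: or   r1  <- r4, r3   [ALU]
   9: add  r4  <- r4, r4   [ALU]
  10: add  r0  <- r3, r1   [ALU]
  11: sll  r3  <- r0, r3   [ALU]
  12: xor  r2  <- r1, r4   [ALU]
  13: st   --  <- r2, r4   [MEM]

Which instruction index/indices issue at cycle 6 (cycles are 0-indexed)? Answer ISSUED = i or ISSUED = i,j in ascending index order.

ISSUED = 8,9

#0 head=0: beq i0 no-port BR/MUL
#1 head=1: mul i1 no-port MUL/BR
#2 head=2: bne+xor i2+i3 pair
#3 head=4: ld i4 RAW r4
#4 head=5: add+blt i5+i6 pair
#5 head=7: and i7 RAW r3
#6 head=8: or+add i8+i9 pair
#7 head=10: add i10 RAW r0
#8 head=11: sll+xor i11+i12 pair
#9 head=13: st i13 tail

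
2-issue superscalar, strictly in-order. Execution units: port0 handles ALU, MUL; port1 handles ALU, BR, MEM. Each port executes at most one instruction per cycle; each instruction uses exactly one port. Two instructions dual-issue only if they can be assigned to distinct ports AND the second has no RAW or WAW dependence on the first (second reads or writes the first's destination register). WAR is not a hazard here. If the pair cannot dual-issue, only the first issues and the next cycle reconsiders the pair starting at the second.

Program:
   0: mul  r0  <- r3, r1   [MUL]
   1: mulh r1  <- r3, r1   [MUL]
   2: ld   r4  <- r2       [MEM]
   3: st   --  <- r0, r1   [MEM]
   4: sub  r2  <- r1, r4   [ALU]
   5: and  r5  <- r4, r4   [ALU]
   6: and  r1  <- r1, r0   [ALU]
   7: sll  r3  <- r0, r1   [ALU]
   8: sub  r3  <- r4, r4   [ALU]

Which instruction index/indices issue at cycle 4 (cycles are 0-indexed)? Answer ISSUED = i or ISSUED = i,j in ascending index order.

  cy0 -> i0 (mul) no-port MUL/MUL
  cy1 -> i1,i2 (mulh/ld) pair
  cy2 -> i3,i4 (st/sub) pair
  cy3 -> i5,i6 (and/and) pair
  cy4 -> i7 (sll) WAW r3
  cy5 -> i8 (sub) tail

ISSUED = 7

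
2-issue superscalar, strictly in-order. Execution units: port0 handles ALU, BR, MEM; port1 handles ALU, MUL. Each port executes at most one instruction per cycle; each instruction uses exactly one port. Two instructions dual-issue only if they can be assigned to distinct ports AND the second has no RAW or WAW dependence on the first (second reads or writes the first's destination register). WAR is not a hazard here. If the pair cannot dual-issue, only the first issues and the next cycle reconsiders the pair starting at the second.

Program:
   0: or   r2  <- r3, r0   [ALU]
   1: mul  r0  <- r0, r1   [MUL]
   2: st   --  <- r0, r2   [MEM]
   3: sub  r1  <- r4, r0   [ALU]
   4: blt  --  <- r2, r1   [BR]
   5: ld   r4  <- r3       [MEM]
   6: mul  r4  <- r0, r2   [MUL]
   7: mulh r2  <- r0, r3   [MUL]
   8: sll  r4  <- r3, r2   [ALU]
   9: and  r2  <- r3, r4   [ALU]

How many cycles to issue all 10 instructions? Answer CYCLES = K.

CYCLES = 8

c0: i0/i1 or;mul  dual
c1: i2/i3 st;sub  dual
c2: i4 blt  no-port BR/MEM
c3: i5 ld  WAW r4
c4: i6 mul  no-port MUL/MUL
c5: i7 mulh  RAW r2
c6: i8 sll  RAW r4
c7: i9 and  tail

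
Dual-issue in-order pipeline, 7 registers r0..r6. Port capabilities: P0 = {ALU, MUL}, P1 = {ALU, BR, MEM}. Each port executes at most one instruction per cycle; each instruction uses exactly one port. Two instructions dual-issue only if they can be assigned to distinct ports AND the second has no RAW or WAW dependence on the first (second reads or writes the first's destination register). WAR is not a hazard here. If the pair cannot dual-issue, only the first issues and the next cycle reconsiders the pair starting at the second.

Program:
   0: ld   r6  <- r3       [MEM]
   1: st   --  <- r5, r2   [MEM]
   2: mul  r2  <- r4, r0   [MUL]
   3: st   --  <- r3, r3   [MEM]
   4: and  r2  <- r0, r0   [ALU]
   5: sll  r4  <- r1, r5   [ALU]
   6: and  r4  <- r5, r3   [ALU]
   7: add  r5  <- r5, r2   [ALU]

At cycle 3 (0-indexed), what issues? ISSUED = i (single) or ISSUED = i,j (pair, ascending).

#0 head=0: ld i0 no-port MEM/MEM
#1 head=1: st+mul i1&i2 pair
#2 head=3: st+and i3&i4 pair
#3 head=5: sll i5 WAW r4
#4 head=6: and+add i6&i7 pair

ISSUED = 5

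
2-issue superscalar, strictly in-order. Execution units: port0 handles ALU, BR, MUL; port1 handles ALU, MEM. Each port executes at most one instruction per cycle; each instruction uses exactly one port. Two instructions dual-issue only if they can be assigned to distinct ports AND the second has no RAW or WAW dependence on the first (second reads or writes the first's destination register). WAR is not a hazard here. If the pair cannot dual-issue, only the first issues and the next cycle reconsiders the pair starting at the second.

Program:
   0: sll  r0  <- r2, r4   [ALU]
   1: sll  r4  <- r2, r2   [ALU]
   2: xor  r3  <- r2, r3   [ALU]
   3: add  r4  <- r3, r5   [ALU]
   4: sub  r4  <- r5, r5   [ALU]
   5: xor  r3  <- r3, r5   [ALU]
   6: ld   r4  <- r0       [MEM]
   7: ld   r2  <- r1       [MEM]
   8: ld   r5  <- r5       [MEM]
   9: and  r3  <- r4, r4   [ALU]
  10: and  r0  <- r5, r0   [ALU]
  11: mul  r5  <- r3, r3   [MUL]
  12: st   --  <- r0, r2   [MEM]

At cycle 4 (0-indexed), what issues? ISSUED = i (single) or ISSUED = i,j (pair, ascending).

ISSUED = 6

#0 head=0: sll.ALU+sll.ALU i0,i1 2-wide
#1 head=2: xor.ALU i2 RAW r3
#2 head=3: add.ALU i3 WAW r4
#3 head=4: sub.ALU+xor.ALU i4,i5 2-wide
#4 head=6: ld.MEM i6 no-port MEM/MEM
#5 head=7: ld.MEM i7 no-port MEM/MEM
#6 head=8: ld.MEM+and.ALU i8,i9 2-wide
#7 head=10: and.ALU+mul.MUL i10,i11 2-wide
#8 head=12: st.MEM i12 tail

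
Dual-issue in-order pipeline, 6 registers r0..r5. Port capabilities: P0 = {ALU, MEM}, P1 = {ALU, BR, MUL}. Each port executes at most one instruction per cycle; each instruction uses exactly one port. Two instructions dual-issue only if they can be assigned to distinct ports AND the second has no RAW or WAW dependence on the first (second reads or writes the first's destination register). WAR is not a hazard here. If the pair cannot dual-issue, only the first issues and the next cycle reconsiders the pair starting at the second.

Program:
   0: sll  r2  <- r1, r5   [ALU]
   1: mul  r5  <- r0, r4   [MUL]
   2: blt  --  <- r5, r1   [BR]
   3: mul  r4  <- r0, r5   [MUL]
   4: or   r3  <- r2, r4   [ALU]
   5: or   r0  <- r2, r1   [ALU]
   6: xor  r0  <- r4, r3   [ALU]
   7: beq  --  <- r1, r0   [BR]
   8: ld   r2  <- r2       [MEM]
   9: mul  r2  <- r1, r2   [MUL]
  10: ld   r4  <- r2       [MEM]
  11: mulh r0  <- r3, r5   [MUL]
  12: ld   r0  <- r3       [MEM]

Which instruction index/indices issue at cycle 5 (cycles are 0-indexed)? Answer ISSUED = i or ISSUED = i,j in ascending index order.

ISSUED = 7,8

  cy0 -> i0&i1 (sll+mul) dual
  cy1 -> i2 (blt) no-port BR/MUL
  cy2 -> i3 (mul) RAW r4
  cy3 -> i4&i5 (or+or) dual
  cy4 -> i6 (xor) RAW r0
  cy5 -> i7&i8 (beq+ld) dual
  cy6 -> i9 (mul) RAW r2
  cy7 -> i10&i11 (ld+mulh) dual
  cy8 -> i12 (ld) tail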